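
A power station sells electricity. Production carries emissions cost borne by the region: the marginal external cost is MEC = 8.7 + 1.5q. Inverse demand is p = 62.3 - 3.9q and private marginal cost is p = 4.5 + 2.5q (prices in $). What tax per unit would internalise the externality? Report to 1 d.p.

tax = $18.0 per unit

Social marginal cost = private MC + MEC = 13.2 + 4.0q.
Set SMC = demand: 13.2 + 4.0q = 62.3 - 3.9q → q* = 6.2152.
The Pigouvian tax equals MEC at q*: 8.7 + 1.5×6.2152 = 18.0228.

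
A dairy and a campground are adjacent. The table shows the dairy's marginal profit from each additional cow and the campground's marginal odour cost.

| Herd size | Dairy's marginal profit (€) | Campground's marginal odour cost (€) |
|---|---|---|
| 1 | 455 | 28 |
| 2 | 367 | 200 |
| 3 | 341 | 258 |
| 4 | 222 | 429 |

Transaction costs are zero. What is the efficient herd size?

3

Bargaining reaches the level where marginal profit last exceeds marginal odour cost.
That holds through level 3 (341 ≥ 258) but not at 4 (222 < 429).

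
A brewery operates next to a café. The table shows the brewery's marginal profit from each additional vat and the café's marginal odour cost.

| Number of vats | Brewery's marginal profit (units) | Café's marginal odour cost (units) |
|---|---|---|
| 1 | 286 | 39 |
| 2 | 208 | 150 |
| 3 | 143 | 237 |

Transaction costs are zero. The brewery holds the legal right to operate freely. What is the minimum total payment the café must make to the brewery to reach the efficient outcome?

Left alone the brewery would choose level 3 (marginal profit stays positive).
Efficient level: k* = 2 (marginal profit ≥ marginal odour cost through 2).
The café must at least cover the brewery's forgone profit from cutting 3→2: 143 = 143.

143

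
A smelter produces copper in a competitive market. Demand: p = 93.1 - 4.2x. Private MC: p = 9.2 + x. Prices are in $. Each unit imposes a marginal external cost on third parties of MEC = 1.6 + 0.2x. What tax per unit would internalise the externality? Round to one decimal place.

tax = $4.6 per unit

Social marginal cost = private MC + MEC = 10.8 + 1.2x.
Set SMC = demand: 10.8 + 1.2x = 93.1 - 4.2x → x* = 15.2407.
The Pigouvian tax equals MEC at x*: 1.6 + 0.2×15.2407 = 4.6481.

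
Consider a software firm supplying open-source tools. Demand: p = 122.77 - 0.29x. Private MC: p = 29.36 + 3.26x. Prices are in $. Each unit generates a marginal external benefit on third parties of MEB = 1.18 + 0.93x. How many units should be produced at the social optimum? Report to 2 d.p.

x* = 36.10

Social marginal cost = private MC − MEB = 28.18 + 2.33x.
Set SMC = demand: 28.18 + 2.33x = 122.77 - 0.29x → x* = 36.1031.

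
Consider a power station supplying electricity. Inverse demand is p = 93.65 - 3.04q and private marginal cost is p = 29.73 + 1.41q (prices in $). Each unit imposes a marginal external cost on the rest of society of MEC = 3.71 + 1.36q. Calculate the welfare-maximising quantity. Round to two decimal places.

q* = 10.36

Social marginal cost = private MC + MEC = 33.44 + 2.77q.
Set SMC = demand: 33.44 + 2.77q = 93.65 - 3.04q → q* = 10.3632.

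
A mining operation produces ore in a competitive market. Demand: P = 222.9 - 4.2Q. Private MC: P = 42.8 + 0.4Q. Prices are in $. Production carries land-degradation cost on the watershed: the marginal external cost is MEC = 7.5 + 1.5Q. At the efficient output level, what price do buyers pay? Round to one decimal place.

Social marginal cost = private MC + MEC = 50.3 + 1.9Q.
Set SMC = demand: 50.3 + 1.9Q = 222.9 - 4.2Q → Q* = 28.2951.
Consumer price on the demand curve at Q*: 222.9 − 4.2×28.2951 = 104.0606.

P = $104.1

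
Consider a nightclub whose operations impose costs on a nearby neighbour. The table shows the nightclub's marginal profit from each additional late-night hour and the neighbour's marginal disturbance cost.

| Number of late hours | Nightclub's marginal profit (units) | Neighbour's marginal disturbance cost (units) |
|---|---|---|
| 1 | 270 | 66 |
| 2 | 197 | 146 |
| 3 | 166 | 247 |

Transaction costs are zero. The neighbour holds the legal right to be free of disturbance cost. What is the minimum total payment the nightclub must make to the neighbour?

212

Efficient level: marginal profit ≥ marginal disturbance cost through level 2, so k* = 2.
With the neighbour holding the right, the nightclub must at least compensate total damage at k*: 66 + 146 = 212.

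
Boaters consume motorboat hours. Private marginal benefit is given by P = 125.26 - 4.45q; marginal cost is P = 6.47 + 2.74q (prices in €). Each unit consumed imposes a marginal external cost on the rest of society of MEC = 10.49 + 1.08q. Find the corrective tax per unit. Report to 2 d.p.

tax = €24.63 per unit

Social marginal benefit = demand − MEC = 114.77 - 5.53q.
Set SMB = MC: 114.77 - 5.53q = 6.47 + 2.74q → q* = 13.0955.
The Pigouvian tax equals MEC at q*: 10.49 + 1.08×13.0955 = 24.6331.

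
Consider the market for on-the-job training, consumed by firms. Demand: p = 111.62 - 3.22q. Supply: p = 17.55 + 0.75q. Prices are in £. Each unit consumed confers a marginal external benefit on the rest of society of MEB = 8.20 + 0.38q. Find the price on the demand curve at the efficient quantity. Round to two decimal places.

P = £19.89

Social marginal benefit = demand + MEB = 119.82 - 2.84q.
Set SMB = MC: 119.82 - 2.84q = 17.55 + 0.75q → q* = 28.4875.
Consumer price on the demand curve at q*: 111.62 − 3.22×28.4875 = 19.8903.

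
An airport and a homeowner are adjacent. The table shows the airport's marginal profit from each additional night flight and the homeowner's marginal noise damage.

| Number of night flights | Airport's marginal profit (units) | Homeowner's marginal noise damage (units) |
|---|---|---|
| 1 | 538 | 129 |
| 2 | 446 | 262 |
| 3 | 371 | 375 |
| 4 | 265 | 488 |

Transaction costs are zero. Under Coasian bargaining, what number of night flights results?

Bargaining reaches the level where marginal profit last exceeds marginal noise damage.
That holds through level 2 (446 ≥ 262) but not at 3 (371 < 375).

2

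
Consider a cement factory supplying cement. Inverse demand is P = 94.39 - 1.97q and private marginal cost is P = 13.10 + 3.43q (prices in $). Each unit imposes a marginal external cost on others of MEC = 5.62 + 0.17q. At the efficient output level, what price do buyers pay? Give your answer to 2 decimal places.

Social marginal cost = private MC + MEC = 18.72 + 3.60q.
Set SMC = demand: 18.72 + 3.60q = 94.39 - 1.97q → q* = 13.5853.
Consumer price on the demand curve at q*: 94.39 − 1.97×13.5853 = 67.6270.

P = $67.63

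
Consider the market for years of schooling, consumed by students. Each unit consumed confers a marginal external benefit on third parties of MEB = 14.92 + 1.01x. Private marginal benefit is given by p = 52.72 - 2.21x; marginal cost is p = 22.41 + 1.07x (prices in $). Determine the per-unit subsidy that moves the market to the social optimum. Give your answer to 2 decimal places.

subsidy = $35.04 per unit

Social marginal benefit = demand + MEB = 67.64 - 1.20x.
Set SMB = MC: 67.64 - 1.20x = 22.41 + 1.07x → x* = 19.9251.
The Pigouvian subsidy equals MEB at x*: 14.92 + 1.01×19.9251 = 35.0444.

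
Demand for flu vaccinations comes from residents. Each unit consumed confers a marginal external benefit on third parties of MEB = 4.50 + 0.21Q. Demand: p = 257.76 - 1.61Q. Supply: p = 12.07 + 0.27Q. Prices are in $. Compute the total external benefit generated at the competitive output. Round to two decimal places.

$2381.37

Market equilibrium (private): 12.07 + 0.27Q = 257.76 - 1.61Q → Q_m = 130.6862.
Total external benefit = ∫₀^{Q_m} (4.50 + 0.21Q) dQ = 4.50×130.6862 + ½×0.21×130.6862² = 2381.3706.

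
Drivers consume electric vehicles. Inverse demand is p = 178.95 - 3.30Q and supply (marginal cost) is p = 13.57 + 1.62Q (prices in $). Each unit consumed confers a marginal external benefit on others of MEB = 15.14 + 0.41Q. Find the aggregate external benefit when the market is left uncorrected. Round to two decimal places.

Market equilibrium (private): 13.57 + 1.62Q = 178.95 - 3.30Q → Q_m = 33.6138.
Total external benefit = ∫₀^{Q_m} (15.14 + 0.41Q) dQ = 15.14×33.6138 + ½×0.41×33.6138² = 740.5399.

$740.54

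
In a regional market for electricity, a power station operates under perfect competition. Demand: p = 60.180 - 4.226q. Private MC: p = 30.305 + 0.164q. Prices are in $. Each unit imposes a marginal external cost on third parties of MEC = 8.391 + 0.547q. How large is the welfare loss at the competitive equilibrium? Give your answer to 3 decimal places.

Market equilibrium (private): 30.305 + 0.164q = 60.180 - 4.226q → q_m = 6.8052.
Social marginal cost = private MC + MEC = 38.696 + 0.711q.
Set SMC = demand: 38.696 + 0.711q = 60.180 - 4.226q → q* = 4.3516.
Between q* and q_m the wedge SMC − demand runs linearly from 0 to MEC(q_m), so the loss is a triangle.
DWL = ½ × 2.4536 × 12.1135 = 14.8608.

DWL = $14.861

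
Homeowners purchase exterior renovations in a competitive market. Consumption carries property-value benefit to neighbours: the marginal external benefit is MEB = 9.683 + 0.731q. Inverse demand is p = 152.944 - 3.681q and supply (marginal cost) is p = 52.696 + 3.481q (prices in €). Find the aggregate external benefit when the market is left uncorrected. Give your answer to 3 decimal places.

€207.144

Market equilibrium (private): 52.696 + 3.481q = 152.944 - 3.681q → q_m = 13.9972.
Total external benefit = ∫₀^{q_m} (9.683 + 0.731q) dq = 9.683×13.9972 + ½×0.731×13.9972² = 207.1442.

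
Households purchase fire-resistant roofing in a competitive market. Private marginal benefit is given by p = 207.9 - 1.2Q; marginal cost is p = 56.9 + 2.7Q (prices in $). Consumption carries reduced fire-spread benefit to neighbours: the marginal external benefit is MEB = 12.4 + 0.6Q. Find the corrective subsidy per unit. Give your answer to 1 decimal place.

subsidy = $42.1 per unit

Social marginal benefit = demand + MEB = 220.3 - 0.6Q.
Set SMB = MC: 220.3 - 0.6Q = 56.9 + 2.7Q → Q* = 49.5152.
The Pigouvian subsidy equals MEB at Q*: 12.4 + 0.6×49.5152 = 42.1091.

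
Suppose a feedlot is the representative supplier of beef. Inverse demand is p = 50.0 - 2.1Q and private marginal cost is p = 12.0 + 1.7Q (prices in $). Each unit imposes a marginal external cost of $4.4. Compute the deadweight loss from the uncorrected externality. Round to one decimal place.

DWL = $2.5

Market equilibrium (private): 12.0 + 1.7Q = 50.0 - 2.1Q → Q_m = 10.0000.
Social marginal cost = private MC + MEC = 16.4 + 1.7Q.
Set SMC = demand: 16.4 + 1.7Q = 50.0 - 2.1Q → Q* = 8.8421.
Height of the DWL triangle at Q_m is SMC(Q_m) − demand(Q_m) = MEC(Q_m) = 4.4000.
DWL = ½ × 1.1579 × 4.4000 = 2.5474.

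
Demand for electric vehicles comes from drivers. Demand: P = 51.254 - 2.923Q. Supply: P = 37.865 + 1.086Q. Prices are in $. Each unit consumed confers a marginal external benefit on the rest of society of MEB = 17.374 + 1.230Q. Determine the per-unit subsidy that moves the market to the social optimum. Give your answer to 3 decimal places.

subsidy = $30.990 per unit

Social marginal benefit = demand + MEB = 68.628 - 1.693Q.
Set SMB = MC: 68.628 - 1.693Q = 37.865 + 1.086Q → Q* = 11.0698.
The Pigouvian subsidy equals MEB at Q*: 17.374 + 1.230×11.0698 = 30.9899.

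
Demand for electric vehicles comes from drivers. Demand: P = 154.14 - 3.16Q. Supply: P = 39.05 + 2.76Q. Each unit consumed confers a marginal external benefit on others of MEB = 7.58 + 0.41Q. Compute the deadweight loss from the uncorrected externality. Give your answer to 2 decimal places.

DWL = 21.94

Market equilibrium (private): 39.05 + 2.76Q = 154.14 - 3.16Q → Q_m = 19.4409.
Social marginal benefit = demand + MEB = 161.72 - 2.75Q.
Set SMB = MC: 161.72 - 2.75Q = 39.05 + 2.76Q → Q* = 22.2632.
The loss is the area between SMB and MC from Q* to Q_m; with linear curves that's a triangle of height MEB(Q_m).
DWL = ½ × 2.8223 × 15.5508 = 21.9445.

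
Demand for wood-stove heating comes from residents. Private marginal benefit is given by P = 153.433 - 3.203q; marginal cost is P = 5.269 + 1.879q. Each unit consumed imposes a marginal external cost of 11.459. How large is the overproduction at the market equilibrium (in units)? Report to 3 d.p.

2.255 units

Market equilibrium (private): 5.269 + 1.879q = 153.433 - 3.203q → q_m = 29.1547.
Social marginal benefit = demand − MEC = 141.974 - 3.203q.
Set SMB = MC: 141.974 - 3.203q = 5.269 + 1.879q → q* = 26.8998.
Gap = |29.1547 − 26.8998| = 2.2549.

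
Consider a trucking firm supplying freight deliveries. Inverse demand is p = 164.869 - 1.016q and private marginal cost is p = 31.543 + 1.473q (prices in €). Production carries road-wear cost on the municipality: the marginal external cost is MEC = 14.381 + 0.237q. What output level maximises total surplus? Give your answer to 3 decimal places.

Social marginal cost = private MC + MEC = 45.924 + 1.710q.
Set SMC = demand: 45.924 + 1.710q = 164.869 - 1.016q → q* = 43.6335.

q* = 43.634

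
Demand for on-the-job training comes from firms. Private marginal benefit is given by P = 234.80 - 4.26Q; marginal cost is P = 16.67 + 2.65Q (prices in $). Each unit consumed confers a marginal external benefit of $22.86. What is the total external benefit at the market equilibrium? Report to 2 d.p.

$721.63

Market equilibrium (private): 16.67 + 2.65Q = 234.80 - 4.26Q → Q_m = 31.5673.
Total external benefit = MEB × Q_m = 22.86 × 31.5673 = 721.6285.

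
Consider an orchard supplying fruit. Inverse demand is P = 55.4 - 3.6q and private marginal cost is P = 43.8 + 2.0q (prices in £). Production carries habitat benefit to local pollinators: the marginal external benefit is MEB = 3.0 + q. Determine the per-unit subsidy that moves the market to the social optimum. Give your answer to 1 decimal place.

Social marginal cost = private MC − MEB = 40.8 + q.
Set SMC = demand: 40.8 + q = 55.4 - 3.6q → q* = 3.1739.
The Pigouvian subsidy equals MEB at q*: 3.0 + 1.0×3.1739 = 6.1739.

subsidy = £6.2 per unit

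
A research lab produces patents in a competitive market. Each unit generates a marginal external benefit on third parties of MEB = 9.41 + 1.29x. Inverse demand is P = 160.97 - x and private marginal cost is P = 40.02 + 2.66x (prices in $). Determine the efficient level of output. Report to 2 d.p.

x* = 55.00

Social marginal cost = private MC − MEB = 30.61 + 1.37x.
Set SMC = demand: 30.61 + 1.37x = 160.97 - x → x* = 55.0042.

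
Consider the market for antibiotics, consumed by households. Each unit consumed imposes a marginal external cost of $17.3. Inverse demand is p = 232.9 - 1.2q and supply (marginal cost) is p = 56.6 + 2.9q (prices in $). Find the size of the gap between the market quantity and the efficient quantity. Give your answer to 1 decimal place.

Market equilibrium (private): 56.6 + 2.9q = 232.9 - 1.2q → q_m = 43.0000.
Social marginal benefit = demand − MEC = 215.6 - 1.2q.
Set SMB = MC: 215.6 - 1.2q = 56.6 + 2.9q → q* = 38.7805.
Gap = |43.0000 − 38.7805| = 4.2195.

4.2 units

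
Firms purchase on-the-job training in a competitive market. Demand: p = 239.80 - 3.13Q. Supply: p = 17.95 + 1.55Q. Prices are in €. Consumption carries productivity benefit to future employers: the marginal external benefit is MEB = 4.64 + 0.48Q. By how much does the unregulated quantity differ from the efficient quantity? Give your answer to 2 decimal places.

6.52 units

Market equilibrium (private): 17.95 + 1.55Q = 239.80 - 3.13Q → Q_m = 47.4038.
Social marginal benefit = demand + MEB = 244.44 - 2.65Q.
Set SMB = MC: 244.44 - 2.65Q = 17.95 + 1.55Q → Q* = 53.9262.
Gap = |47.4038 − 53.9262| = 6.5224.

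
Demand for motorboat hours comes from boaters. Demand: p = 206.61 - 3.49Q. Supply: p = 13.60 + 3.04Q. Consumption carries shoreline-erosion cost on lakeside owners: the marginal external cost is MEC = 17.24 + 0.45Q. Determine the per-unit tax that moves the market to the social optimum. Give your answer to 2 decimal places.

tax = 28.57 per unit

Social marginal benefit = demand − MEC = 189.37 - 3.94Q.
Set SMB = MC: 189.37 - 3.94Q = 13.60 + 3.04Q → Q* = 25.1819.
The Pigouvian tax equals MEC at Q*: 17.24 + 0.45×25.1819 = 28.5719.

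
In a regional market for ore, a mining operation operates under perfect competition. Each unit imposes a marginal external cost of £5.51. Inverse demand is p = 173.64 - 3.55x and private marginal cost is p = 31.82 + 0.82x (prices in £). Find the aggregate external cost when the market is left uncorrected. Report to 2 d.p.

Market equilibrium (private): 31.82 + 0.82x = 173.64 - 3.55x → x_m = 32.4531.
Total external cost = MEC × x_m = 5.51 × 32.4531 = 178.8166.

£178.82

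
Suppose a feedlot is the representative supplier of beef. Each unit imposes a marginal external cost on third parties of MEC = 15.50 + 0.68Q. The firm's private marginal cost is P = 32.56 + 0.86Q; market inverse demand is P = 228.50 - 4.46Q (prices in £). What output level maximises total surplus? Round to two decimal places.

Q* = 30.07

Social marginal cost = private MC + MEC = 48.06 + 1.54Q.
Set SMC = demand: 48.06 + 1.54Q = 228.50 - 4.46Q → Q* = 30.0733.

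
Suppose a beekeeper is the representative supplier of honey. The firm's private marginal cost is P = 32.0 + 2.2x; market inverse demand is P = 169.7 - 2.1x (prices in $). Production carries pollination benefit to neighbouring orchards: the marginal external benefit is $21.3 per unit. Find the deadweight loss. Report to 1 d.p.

Market equilibrium (private): 32.0 + 2.2x = 169.7 - 2.1x → x_m = 32.0233.
Social marginal cost = private MC − MEB = 10.7 + 2.2x.
Set SMC = demand: 10.7 + 2.2x = 169.7 - 2.1x → x* = 36.9767.
The welfare-loss triangle has base |x_m − x*| and height MEB(x_m) (the vertical gap between SMC and demand is zero at x* and MEB at x_m).
DWL = ½ × 4.9534 × 21.3000 = 52.7537.

DWL = $52.8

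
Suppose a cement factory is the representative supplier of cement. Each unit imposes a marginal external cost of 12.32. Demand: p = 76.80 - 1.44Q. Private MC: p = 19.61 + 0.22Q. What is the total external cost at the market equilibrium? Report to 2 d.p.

424.45

Market equilibrium (private): 19.61 + 0.22Q = 76.80 - 1.44Q → Q_m = 34.4518.
Total external cost = MEC × Q_m = 12.32 × 34.4518 = 424.4462.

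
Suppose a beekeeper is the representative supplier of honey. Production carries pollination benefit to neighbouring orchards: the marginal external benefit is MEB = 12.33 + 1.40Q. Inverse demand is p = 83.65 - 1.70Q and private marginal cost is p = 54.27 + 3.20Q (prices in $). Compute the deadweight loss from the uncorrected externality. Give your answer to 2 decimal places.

DWL = $61.36

Market equilibrium (private): 54.27 + 3.20Q = 83.65 - 1.70Q → Q_m = 5.9959.
Social marginal cost = private MC − MEB = 41.94 + 1.80Q.
Set SMC = demand: 41.94 + 1.80Q = 83.65 - 1.70Q → Q* = 11.9171.
The loss is the area between SMC and demand from Q* to Q_m; with linear curves that's a triangle of height MEB(Q_m).
DWL = ½ × 5.9212 × 20.7243 = 61.3564.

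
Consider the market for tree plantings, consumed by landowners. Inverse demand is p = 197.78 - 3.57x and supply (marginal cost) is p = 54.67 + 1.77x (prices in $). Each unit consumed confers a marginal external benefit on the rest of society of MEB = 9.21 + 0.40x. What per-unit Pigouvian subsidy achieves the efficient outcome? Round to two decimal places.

subsidy = $21.54 per unit

Social marginal benefit = demand + MEB = 206.99 - 3.17x.
Set SMB = MC: 206.99 - 3.17x = 54.67 + 1.77x → x* = 30.8340.
The Pigouvian subsidy equals MEB at x*: 9.21 + 0.40×30.8340 = 21.5436.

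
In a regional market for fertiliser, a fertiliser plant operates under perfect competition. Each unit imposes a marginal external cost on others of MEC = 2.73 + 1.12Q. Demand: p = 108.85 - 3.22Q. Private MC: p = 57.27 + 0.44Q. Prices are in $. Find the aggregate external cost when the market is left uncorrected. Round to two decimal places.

$149.70

Market equilibrium (private): 57.27 + 0.44Q = 108.85 - 3.22Q → Q_m = 14.0929.
Total external cost = ∫₀^{Q_m} (2.73 + 1.12Q) dQ = 2.73×14.0929 + ½×1.12×14.0929² = 149.6951.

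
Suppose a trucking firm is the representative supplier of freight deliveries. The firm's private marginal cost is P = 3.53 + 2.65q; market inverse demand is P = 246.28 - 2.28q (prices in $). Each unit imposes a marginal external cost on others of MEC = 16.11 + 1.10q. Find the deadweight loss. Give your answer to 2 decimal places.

Market equilibrium (private): 3.53 + 2.65q = 246.28 - 2.28q → q_m = 49.2394.
Social marginal cost = private MC + MEC = 19.64 + 3.75q.
Set SMC = demand: 19.64 + 3.75q = 246.28 - 2.28q → q* = 37.5854.
Height of the DWL triangle at q_m is SMC(q_m) − demand(q_m) = MEC(q_m) = 70.2733.
DWL = ½ × 11.6540 × 70.2733 = 409.4825.

DWL = $409.48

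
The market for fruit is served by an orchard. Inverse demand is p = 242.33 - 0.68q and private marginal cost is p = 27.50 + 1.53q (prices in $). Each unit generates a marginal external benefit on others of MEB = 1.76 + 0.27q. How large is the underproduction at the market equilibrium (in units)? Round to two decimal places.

Market equilibrium (private): 27.50 + 1.53q = 242.33 - 0.68q → q_m = 97.2081.
Social marginal cost = private MC − MEB = 25.74 + 1.26q.
Set SMC = demand: 25.74 + 1.26q = 242.33 - 0.68q → q* = 111.6443.
Gap = |97.2081 − 111.6443| = 14.4362.

14.44 units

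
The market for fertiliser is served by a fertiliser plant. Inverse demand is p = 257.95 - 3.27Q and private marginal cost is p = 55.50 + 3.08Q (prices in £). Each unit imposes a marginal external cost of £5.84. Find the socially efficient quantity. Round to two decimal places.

Social marginal cost = private MC + MEC = 61.34 + 3.08Q.
Set SMC = demand: 61.34 + 3.08Q = 257.95 - 3.27Q → Q* = 30.9622.

Q* = 30.96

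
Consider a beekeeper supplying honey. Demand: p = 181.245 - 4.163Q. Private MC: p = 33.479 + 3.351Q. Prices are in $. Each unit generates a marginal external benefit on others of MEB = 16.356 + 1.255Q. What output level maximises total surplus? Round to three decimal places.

Social marginal cost = private MC − MEB = 17.123 + 2.096Q.
Set SMC = demand: 17.123 + 2.096Q = 181.245 - 4.163Q → Q* = 26.2218.

Q* = 26.222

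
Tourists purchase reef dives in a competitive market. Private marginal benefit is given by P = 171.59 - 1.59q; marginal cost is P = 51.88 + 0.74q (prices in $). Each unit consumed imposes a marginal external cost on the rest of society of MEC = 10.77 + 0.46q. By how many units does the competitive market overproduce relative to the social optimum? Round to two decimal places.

12.33 units

Market equilibrium (private): 51.88 + 0.74q = 171.59 - 1.59q → q_m = 51.3777.
Social marginal benefit = demand − MEC = 160.82 - 2.05q.
Set SMB = MC: 160.82 - 2.05q = 51.88 + 0.74q → q* = 39.0466.
Gap = |51.3777 − 39.0466| = 12.3311.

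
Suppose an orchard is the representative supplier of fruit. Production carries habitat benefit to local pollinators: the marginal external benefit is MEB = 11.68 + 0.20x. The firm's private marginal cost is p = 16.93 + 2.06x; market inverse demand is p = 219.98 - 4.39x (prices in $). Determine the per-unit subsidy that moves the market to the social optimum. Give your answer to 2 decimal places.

subsidy = $18.55 per unit

Social marginal cost = private MC − MEB = 5.25 + 1.86x.
Set SMC = demand: 5.25 + 1.86x = 219.98 - 4.39x → x* = 34.3568.
The Pigouvian subsidy equals MEB at x*: 11.68 + 0.20×34.3568 = 18.5514.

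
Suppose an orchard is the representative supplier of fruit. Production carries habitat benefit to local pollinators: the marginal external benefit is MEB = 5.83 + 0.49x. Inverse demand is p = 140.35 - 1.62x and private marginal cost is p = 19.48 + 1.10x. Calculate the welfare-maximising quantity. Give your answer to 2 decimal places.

Social marginal cost = private MC − MEB = 13.65 + 0.61x.
Set SMC = demand: 13.65 + 0.61x = 140.35 - 1.62x → x* = 56.8161.

x* = 56.82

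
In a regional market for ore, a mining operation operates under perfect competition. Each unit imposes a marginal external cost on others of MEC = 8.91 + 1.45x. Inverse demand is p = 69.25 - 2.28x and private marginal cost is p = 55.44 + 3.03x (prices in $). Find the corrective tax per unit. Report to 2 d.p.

tax = $9.96 per unit

Social marginal cost = private MC + MEC = 64.35 + 4.48x.
Set SMC = demand: 64.35 + 4.48x = 69.25 - 2.28x → x* = 0.7249.
The Pigouvian tax equals MEC at x*: 8.91 + 1.45×0.7249 = 9.9611.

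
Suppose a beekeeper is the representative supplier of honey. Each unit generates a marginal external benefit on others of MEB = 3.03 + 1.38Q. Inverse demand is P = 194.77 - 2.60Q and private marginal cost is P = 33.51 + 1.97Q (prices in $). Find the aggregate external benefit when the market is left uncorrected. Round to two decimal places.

$966.07

Market equilibrium (private): 33.51 + 1.97Q = 194.77 - 2.60Q → Q_m = 35.2867.
Total external benefit = ∫₀^{Q_m} (3.03 + 1.38Q) dQ = 3.03×35.2867 + ½×1.38×35.2867² = 966.0730.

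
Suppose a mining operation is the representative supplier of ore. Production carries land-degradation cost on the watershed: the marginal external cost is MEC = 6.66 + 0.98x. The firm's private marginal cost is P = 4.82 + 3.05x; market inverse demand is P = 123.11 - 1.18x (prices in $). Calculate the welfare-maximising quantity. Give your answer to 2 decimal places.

Social marginal cost = private MC + MEC = 11.48 + 4.03x.
Set SMC = demand: 11.48 + 4.03x = 123.11 - 1.18x → x* = 21.4261.

x* = 21.43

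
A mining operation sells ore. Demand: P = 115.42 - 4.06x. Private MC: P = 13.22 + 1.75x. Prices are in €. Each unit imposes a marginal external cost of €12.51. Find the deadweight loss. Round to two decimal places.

Market equilibrium (private): 13.22 + 1.75x = 115.42 - 4.06x → x_m = 17.5904.
Social marginal cost = private MC + MEC = 25.73 + 1.75x.
Set SMC = demand: 25.73 + 1.75x = 115.42 - 4.06x → x* = 15.4372.
The welfare-loss triangle has base |x_m − x*| and height MEC(x_m) (the vertical gap between SMC and demand is zero at x* and MEC at x_m).
DWL = ½ × 2.1532 × 12.5100 = 13.4683.

DWL = €13.47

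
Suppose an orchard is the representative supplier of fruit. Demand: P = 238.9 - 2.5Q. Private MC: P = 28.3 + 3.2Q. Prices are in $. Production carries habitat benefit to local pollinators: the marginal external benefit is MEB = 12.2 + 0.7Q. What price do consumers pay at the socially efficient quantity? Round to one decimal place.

Social marginal cost = private MC − MEB = 16.1 + 2.5Q.
Set SMC = demand: 16.1 + 2.5Q = 238.9 - 2.5Q → Q* = 44.5600.
Consumer price on the demand curve at Q*: 238.9 − 2.5×44.5600 = 127.5000.

P = $127.5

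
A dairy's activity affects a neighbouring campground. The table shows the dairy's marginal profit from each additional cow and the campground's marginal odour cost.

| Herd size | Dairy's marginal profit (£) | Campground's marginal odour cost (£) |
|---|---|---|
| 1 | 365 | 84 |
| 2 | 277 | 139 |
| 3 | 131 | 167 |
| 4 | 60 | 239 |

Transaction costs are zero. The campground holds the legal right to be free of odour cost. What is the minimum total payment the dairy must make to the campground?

£223

Efficient level: marginal profit ≥ marginal odour cost through level 2, so k* = 2.
With the campground holding the right, the dairy must at least compensate total damage at k*: 84 + 139 = 223.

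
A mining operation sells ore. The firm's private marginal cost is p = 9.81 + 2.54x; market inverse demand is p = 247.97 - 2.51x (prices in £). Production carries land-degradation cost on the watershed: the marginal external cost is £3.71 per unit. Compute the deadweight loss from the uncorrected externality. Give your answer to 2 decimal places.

DWL = £1.36

Market equilibrium (private): 9.81 + 2.54x = 247.97 - 2.51x → x_m = 47.1604.
Social marginal cost = private MC + MEC = 13.52 + 2.54x.
Set SMC = demand: 13.52 + 2.54x = 247.97 - 2.51x → x* = 46.4257.
Height of the DWL triangle at x_m is SMC(x_m) − demand(x_m) = MEC(x_m) = 3.7100.
DWL = ½ × 0.7347 × 3.7100 = 1.3629.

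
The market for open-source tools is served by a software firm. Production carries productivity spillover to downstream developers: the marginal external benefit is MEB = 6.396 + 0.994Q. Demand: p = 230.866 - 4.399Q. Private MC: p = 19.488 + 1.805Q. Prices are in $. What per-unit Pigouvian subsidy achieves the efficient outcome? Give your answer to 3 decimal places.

Social marginal cost = private MC − MEB = 13.092 + 0.811Q.
Set SMC = demand: 13.092 + 0.811Q = 230.866 - 4.399Q → Q* = 41.7992.
The Pigouvian subsidy equals MEB at Q*: 6.396 + 0.994×41.7992 = 47.9444.

subsidy = $47.944 per unit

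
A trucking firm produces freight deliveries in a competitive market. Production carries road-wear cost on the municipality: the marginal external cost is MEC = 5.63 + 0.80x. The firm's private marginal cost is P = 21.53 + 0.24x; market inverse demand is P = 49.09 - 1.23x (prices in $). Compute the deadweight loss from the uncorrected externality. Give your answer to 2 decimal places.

Market equilibrium (private): 21.53 + 0.24x = 49.09 - 1.23x → x_m = 18.7483.
Social marginal cost = private MC + MEC = 27.16 + 1.04x.
Set SMC = demand: 27.16 + 1.04x = 49.09 - 1.23x → x* = 9.6608.
Between x* and x_m the wedge SMC − demand runs linearly from 0 to MEC(x_m), so the loss is a triangle.
DWL = ½ × 9.0875 × 20.6286 = 93.7312.

DWL = $93.73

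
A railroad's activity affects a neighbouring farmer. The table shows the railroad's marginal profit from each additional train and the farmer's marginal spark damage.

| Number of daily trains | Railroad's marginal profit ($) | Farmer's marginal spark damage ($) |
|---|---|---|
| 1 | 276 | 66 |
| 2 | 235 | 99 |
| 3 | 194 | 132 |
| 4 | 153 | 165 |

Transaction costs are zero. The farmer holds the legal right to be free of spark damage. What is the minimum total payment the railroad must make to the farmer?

$297

Efficient level: marginal profit ≥ marginal spark damage through level 3, so k* = 3.
With the farmer holding the right, the railroad must at least compensate total damage at k*: 66 + 99 + 132 = 297.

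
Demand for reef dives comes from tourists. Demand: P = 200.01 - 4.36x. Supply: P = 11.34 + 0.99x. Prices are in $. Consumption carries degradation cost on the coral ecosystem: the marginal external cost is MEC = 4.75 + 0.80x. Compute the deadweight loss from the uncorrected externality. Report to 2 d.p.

Market equilibrium (private): 11.34 + 0.99x = 200.01 - 4.36x → x_m = 35.2654.
Social marginal benefit = demand − MEC = 195.26 - 5.16x.
Set SMB = MC: 195.26 - 5.16x = 11.34 + 0.99x → x* = 29.9057.
The welfare-loss triangle has base |x_m − x*| and height MEC(x_m) (the vertical gap between SMB and MC is zero at x* and MEC at x_m).
DWL = ½ × 5.3597 × 32.9623 = 88.3340.

DWL = $88.33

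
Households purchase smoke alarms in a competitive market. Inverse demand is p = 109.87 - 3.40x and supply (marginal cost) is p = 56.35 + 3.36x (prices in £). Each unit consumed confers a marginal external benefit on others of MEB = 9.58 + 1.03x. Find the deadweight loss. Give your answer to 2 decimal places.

Market equilibrium (private): 56.35 + 3.36x = 109.87 - 3.40x → x_m = 7.9172.
Social marginal benefit = demand + MEB = 119.45 - 2.37x.
Set SMB = MC: 119.45 - 2.37x = 56.35 + 3.36x → x* = 11.0122.
The welfare-loss triangle has base |x_m − x*| and height MEB(x_m) (the vertical gap between SMB and MC is zero at x* and MEB at x_m).
DWL = ½ × 3.0950 × 17.7347 = 27.4444.

DWL = £27.44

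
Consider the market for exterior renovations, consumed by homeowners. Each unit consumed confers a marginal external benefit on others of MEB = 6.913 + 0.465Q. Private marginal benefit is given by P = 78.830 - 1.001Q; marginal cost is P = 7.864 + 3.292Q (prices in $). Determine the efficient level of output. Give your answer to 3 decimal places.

Social marginal benefit = demand + MEB = 85.743 - 0.536Q.
Set SMB = MC: 85.743 - 0.536Q = 7.864 + 3.292Q → Q* = 20.3446.

Q* = 20.345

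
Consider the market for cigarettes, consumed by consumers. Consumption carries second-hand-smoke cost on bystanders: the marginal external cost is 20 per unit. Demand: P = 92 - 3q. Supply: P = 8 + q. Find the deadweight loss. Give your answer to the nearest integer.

Market equilibrium (private): 8 + q = 92 - 3q → q_m = 21.0000.
Social marginal benefit = demand − MEC = 72 - 3q.
Set SMB = MC: 72 - 3q = 8 + q → q* = 16.0000.
Height of the DWL triangle at q_m is MC(q_m) − SMB(q_m) = MEC(q_m) = 20.0000.
DWL = ½ × 5.0000 × 20.0000 = 50.0000.

DWL = 50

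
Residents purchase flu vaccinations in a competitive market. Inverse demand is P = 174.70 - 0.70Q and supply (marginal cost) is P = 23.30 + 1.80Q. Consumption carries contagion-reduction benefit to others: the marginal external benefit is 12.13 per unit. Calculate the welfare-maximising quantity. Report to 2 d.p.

Social marginal benefit = demand + MEB = 186.83 - 0.70Q.
Set SMB = MC: 186.83 - 0.70Q = 23.30 + 1.80Q → Q* = 65.4120.

Q* = 65.41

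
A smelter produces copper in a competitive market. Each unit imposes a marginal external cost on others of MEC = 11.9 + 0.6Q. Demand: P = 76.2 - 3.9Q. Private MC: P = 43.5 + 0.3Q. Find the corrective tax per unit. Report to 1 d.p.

tax = 14.5 per unit

Social marginal cost = private MC + MEC = 55.4 + 0.9Q.
Set SMC = demand: 55.4 + 0.9Q = 76.2 - 3.9Q → Q* = 4.3333.
The Pigouvian tax equals MEC at Q*: 11.9 + 0.6×4.3333 = 14.5000.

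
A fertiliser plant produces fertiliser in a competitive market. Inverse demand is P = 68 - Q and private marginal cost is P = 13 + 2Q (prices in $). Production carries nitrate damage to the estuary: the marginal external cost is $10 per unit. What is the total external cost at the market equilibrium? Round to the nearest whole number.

$183

Market equilibrium (private): 13 + 2Q = 68 - Q → Q_m = 18.3333.
Total external cost = MEC × Q_m = 10 × 18.3333 = 183.3330.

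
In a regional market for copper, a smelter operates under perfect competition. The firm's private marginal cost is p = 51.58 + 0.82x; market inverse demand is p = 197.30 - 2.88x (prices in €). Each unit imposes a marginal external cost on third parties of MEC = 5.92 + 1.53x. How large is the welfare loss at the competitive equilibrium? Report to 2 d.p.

DWL = €418.68

Market equilibrium (private): 51.58 + 0.82x = 197.30 - 2.88x → x_m = 39.3838.
Social marginal cost = private MC + MEC = 57.50 + 2.35x.
Set SMC = demand: 57.50 + 2.35x = 197.30 - 2.88x → x* = 26.7304.
Between x* and x_m the wedge SMC − demand runs linearly from 0 to MEC(x_m), so the loss is a triangle.
DWL = ½ × 12.6534 × 66.1772 = 418.6833.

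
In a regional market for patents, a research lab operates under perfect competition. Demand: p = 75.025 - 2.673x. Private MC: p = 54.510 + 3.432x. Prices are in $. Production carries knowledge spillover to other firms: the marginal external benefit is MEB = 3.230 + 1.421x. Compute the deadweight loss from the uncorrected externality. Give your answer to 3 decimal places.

DWL = $6.840

Market equilibrium (private): 54.510 + 3.432x = 75.025 - 2.673x → x_m = 3.3604.
Social marginal cost = private MC − MEB = 51.280 + 2.011x.
Set SMC = demand: 51.280 + 2.011x = 75.025 - 2.673x → x* = 5.0694.
Height of the DWL triangle at x_m is demand(x_m) − SMC(x_m) = MEB(x_m) = 8.0051.
DWL = ½ × 1.7090 × 8.0051 = 6.8404.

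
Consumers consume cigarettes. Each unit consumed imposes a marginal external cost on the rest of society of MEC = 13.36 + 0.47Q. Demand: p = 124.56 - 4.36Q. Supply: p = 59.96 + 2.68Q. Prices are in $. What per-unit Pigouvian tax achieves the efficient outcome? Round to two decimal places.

tax = $16.57 per unit

Social marginal benefit = demand − MEC = 111.20 - 4.83Q.
Set SMB = MC: 111.20 - 4.83Q = 59.96 + 2.68Q → Q* = 6.8229.
The Pigouvian tax equals MEC at Q*: 13.36 + 0.47×6.8229 = 16.5668.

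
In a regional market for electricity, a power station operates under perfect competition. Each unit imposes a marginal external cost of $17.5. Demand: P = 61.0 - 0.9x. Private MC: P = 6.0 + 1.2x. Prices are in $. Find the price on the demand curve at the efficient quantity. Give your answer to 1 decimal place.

P = $44.9

Social marginal cost = private MC + MEC = 23.5 + 1.2x.
Set SMC = demand: 23.5 + 1.2x = 61.0 - 0.9x → x* = 17.8571.
Consumer price on the demand curve at x*: 61.0 − 0.9×17.8571 = 44.9286.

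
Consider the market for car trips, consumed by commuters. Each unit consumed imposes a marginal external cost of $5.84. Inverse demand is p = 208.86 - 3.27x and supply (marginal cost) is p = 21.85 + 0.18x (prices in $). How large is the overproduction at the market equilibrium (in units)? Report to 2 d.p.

1.69 units

Market equilibrium (private): 21.85 + 0.18x = 208.86 - 3.27x → x_m = 54.2058.
Social marginal benefit = demand − MEC = 203.02 - 3.27x.
Set SMB = MC: 203.02 - 3.27x = 21.85 + 0.18x → x* = 52.5130.
Gap = |54.2058 − 52.5130| = 1.6928.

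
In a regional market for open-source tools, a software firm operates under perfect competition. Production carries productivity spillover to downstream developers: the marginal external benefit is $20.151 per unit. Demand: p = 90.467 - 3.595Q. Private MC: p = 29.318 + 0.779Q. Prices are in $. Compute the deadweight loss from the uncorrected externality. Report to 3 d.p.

DWL = $46.418

Market equilibrium (private): 29.318 + 0.779Q = 90.467 - 3.595Q → Q_m = 13.9801.
Social marginal cost = private MC − MEB = 9.167 + 0.779Q.
Set SMC = demand: 9.167 + 0.779Q = 90.467 - 3.595Q → Q* = 18.5871.
Height of the DWL triangle at Q_m is demand(Q_m) − SMC(Q_m) = MEB(Q_m) = 20.1510.
DWL = ½ × 4.6070 × 20.1510 = 46.4178.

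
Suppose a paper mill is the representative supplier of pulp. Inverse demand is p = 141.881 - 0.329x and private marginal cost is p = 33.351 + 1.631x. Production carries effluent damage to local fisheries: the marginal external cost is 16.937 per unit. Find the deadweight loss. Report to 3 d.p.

Market equilibrium (private): 33.351 + 1.631x = 141.881 - 0.329x → x_m = 55.3724.
Social marginal cost = private MC + MEC = 50.288 + 1.631x.
Set SMC = demand: 50.288 + 1.631x = 141.881 - 0.329x → x* = 46.7311.
Between x* and x_m the wedge SMC − demand runs linearly from 0 to MEC(x_m), so the loss is a triangle.
DWL = ½ × 8.6413 × 16.9370 = 73.1788.

DWL = 73.179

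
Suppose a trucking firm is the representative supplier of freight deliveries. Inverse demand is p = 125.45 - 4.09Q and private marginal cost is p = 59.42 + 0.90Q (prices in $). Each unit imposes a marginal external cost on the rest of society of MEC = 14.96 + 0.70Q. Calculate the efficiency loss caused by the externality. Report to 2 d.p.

Market equilibrium (private): 59.42 + 0.90Q = 125.45 - 4.09Q → Q_m = 13.2325.
Social marginal cost = private MC + MEC = 74.38 + 1.60Q.
Set SMC = demand: 74.38 + 1.60Q = 125.45 - 4.09Q → Q* = 8.9754.
The welfare-loss triangle has base |Q_m − Q*| and height MEC(Q_m) (the vertical gap between SMC and demand is zero at Q* and MEC at Q_m).
DWL = ½ × 4.2571 × 24.2227 = 51.5592.

DWL = $51.56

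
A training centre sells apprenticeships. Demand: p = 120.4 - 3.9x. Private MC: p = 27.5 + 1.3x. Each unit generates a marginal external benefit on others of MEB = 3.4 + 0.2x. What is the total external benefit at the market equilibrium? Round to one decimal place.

Market equilibrium (private): 27.5 + 1.3x = 120.4 - 3.9x → x_m = 17.8654.
Total external benefit = ∫₀^{x_m} (3.4 + 0.2x) dx = 3.4×17.8654 + ½×0.2×17.8654² = 92.6596.

92.7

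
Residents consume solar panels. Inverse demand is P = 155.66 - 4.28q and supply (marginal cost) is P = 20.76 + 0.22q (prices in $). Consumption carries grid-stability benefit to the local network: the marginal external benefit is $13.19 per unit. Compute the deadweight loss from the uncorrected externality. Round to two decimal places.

Market equilibrium (private): 20.76 + 0.22q = 155.66 - 4.28q → q_m = 29.9778.
Social marginal benefit = demand + MEB = 168.85 - 4.28q.
Set SMB = MC: 168.85 - 4.28q = 20.76 + 0.22q → q* = 32.9089.
The loss is the area between SMB and MC from q* to q_m; with linear curves that's a triangle of height MEB(q_m).
DWL = ½ × 2.9311 × 13.1900 = 19.3306.

DWL = $19.33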